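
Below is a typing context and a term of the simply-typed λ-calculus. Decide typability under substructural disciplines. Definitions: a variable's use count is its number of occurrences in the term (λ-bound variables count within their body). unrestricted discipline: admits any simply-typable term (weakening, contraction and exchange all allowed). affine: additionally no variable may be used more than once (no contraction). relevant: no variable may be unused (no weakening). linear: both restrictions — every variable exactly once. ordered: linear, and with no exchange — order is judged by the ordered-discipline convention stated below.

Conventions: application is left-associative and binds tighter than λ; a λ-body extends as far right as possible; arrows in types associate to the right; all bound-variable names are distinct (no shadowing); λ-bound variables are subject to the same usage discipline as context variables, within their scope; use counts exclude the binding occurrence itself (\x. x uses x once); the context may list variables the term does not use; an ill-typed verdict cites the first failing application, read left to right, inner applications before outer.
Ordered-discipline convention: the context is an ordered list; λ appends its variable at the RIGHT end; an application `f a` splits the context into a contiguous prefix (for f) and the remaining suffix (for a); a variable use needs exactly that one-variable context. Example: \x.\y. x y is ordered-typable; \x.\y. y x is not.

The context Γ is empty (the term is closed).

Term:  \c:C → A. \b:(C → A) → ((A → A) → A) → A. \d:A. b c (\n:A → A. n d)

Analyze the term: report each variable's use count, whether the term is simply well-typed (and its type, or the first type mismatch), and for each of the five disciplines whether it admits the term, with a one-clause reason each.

variable uses: c (λ-bound)=1; b (λ-bound)=1; d (λ-bound)=1; n (λ-bound)=1
use order (left to right): b, c, n, d
typing: well-typed at (C → A) → ((C → A) → ((A → A) → A) → A) → A → A
ordered: ✗ — no contiguous prefix/suffix split fits b, c, n, d
linear: ✓ — exactly-once usage across c, b, d, n
affine: ✓ — at most one use each (c, b, d, n)
relevant: ✓ — at least one use each (c, b, d, n)
unrestricted: ✓ — type-checks ((C → A) → ((C → A) → ((A → A) → A) → A) → A → A) and nothing is barred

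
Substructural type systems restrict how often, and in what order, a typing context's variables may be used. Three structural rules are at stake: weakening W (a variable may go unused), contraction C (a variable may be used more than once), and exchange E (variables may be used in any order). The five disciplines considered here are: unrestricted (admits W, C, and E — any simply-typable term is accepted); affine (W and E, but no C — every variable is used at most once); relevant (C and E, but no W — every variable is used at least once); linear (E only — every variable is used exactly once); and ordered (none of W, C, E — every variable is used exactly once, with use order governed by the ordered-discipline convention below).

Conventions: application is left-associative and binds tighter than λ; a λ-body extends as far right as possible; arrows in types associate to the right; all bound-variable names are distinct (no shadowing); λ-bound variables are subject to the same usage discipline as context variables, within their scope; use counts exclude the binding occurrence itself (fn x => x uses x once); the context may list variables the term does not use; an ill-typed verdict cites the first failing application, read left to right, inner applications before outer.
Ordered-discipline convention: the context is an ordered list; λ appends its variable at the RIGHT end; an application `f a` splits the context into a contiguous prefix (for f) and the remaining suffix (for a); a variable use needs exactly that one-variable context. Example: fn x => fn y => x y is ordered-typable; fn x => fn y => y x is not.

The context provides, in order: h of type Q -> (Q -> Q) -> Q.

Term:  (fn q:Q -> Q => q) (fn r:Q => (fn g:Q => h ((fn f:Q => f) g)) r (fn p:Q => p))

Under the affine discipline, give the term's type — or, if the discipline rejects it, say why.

term : Q -> Q
counts: h=1; q (λ-bound)=1; r (λ-bound)=1; g (λ-bound)=1; f (λ-bound)=1; p (λ-bound)=1
use order (left to right): q, h, f, g, r, p
typing: the term checks, with type Q -> Q
all disciplines: ordered ✓; linear ✓; affine ✓; relevant ✓; unrestricted ✓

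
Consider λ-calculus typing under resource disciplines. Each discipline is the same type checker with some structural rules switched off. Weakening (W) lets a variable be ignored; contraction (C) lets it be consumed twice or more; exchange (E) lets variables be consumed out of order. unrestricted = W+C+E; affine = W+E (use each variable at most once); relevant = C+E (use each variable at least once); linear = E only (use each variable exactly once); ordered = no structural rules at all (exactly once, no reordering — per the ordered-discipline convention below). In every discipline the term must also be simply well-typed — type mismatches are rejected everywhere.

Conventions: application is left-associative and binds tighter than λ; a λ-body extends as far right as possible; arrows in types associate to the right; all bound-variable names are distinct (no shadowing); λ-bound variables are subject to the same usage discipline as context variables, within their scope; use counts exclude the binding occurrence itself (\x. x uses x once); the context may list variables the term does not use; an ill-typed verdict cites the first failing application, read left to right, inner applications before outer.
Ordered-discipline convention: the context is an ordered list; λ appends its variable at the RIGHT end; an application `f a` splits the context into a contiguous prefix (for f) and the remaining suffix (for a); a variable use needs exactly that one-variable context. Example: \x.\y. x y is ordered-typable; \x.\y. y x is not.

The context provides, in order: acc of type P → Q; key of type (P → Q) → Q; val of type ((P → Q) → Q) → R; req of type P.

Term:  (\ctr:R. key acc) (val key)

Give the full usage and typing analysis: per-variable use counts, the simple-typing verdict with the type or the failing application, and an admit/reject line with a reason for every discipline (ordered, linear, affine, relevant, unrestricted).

use counts: acc ×1; key ×2; val ×1; req ×0; ctr (bound) ×0
uses in reading order: key, acc, val, key
typing: well-typed — term : Q
ordered: ✗, needs contraction — key ×2; needs weakening: req, ctr unused
linear: ✗, needs contraction — key ×2; needs weakening: req, ctr unused
affine: ✗, needs contraction — key ×2
relevant: ✗, needs weakening: req, ctr unused
unrestricted: ✓, typability at Q is all that's needed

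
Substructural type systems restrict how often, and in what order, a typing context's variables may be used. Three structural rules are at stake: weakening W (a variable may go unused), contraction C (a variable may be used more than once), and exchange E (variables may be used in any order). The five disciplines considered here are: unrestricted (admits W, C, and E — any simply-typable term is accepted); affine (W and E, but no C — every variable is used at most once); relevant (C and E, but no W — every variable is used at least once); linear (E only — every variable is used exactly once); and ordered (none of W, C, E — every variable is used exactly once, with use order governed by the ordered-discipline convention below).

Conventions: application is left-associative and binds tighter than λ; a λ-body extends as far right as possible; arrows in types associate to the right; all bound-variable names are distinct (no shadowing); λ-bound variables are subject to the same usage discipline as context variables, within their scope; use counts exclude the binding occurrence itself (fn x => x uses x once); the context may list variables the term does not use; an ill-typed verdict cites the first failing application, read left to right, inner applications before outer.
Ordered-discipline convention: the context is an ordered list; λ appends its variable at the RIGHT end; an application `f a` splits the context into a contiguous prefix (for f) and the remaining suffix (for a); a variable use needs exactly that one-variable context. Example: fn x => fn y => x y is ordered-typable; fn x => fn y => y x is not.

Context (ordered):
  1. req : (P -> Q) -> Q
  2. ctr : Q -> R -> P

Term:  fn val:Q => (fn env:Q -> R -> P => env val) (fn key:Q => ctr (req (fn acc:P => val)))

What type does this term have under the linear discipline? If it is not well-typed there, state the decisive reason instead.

not well-typed under linear — needs contraction — val ×2; unused: key, acc — weakening required
counts: req: 1×; ctr: 1×; val (λ-bound): 2×; env (λ-bound): 1×; key (λ-bound): 0×; acc (λ-bound): 0×
left-to-right use order: env, val, ctr, req, val
typing: the term checks, with type Q -> R -> P
per-discipline verdicts: ordered ✗ · linear ✗ · affine ✗ · relevant ✗ · unrestricted ✓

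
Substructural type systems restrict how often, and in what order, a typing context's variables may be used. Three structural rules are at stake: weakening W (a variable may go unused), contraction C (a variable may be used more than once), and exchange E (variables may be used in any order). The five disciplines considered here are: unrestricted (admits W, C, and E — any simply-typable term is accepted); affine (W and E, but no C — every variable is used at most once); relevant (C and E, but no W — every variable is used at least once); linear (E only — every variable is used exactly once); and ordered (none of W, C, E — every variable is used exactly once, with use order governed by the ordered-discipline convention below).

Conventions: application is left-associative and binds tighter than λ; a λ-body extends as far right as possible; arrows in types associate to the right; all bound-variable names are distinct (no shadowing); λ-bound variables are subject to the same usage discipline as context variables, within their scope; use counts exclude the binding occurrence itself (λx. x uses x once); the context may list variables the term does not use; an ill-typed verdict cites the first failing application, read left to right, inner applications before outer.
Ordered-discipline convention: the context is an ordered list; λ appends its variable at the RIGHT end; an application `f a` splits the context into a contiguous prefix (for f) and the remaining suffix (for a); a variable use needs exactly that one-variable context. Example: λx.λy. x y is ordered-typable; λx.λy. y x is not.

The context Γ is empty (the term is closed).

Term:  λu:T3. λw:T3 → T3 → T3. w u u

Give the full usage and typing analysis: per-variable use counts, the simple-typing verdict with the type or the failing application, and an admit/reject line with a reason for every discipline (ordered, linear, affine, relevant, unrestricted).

counts: u [bound] ×2; w [bound] ×1
order of uses: w, u, u
typing: ✓ — T3 → (T3 → T3 → T3) → T3
ordered: ✗ — needs contraction — u ×2
linear: ✗ — needs contraction — u ×2
affine: ✗ — needs contraction — u ×2
relevant: ✓ — none of u, w goes unused
unrestricted: ✓ — well-typed at T3 → (T3 → T3 → T3) → T3; no restrictions here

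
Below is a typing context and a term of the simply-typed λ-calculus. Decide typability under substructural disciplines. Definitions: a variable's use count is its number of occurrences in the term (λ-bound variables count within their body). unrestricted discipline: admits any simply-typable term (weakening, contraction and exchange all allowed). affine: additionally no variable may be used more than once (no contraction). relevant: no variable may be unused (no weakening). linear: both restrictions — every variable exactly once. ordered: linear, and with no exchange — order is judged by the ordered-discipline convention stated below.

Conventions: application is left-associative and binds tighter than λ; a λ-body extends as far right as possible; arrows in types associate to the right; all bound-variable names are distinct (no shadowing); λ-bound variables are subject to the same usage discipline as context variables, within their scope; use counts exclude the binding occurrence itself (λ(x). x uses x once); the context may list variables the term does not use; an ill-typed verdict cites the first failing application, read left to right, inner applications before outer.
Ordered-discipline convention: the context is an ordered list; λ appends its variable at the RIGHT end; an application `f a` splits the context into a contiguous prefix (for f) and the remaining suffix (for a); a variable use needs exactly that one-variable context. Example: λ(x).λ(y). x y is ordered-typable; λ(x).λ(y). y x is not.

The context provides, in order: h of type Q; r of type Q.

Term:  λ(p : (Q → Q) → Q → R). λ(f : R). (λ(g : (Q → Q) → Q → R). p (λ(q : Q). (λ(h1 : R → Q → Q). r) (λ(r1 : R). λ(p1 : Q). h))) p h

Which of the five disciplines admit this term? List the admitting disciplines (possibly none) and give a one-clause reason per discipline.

admitted by: unrestricted
counts: h ×2, r ×1, p (λ-bound) ×2, f (λ-bound) ×0, g (λ-bound) ×0, q (λ-bound) ×0, h1 (λ-bound) ×0, r1 (λ-bound) ×0, p1 (λ-bound) ×0
use order (left to right): p, r, h, p, h
typing: well-typed at ((Q → Q) → Q → R) → R → R
ordered: ✗ — h ×2, p ×2 used more than once (contraction); needs weakening: f, g, q, h1, r1, p1 unused
linear: ✗ — h ×2, p ×2 used more than once (contraction); needs weakening: f, g, q, h1, r1, p1 unused
affine: ✗ — h ×2, p ×2 used more than once (contraction)
relevant: ✗ — needs weakening: f, g, q, h1, r1, p1 unused
unrestricted: ✓ — typability at ((Q → Q) → Q → R) → R → R is all that's needed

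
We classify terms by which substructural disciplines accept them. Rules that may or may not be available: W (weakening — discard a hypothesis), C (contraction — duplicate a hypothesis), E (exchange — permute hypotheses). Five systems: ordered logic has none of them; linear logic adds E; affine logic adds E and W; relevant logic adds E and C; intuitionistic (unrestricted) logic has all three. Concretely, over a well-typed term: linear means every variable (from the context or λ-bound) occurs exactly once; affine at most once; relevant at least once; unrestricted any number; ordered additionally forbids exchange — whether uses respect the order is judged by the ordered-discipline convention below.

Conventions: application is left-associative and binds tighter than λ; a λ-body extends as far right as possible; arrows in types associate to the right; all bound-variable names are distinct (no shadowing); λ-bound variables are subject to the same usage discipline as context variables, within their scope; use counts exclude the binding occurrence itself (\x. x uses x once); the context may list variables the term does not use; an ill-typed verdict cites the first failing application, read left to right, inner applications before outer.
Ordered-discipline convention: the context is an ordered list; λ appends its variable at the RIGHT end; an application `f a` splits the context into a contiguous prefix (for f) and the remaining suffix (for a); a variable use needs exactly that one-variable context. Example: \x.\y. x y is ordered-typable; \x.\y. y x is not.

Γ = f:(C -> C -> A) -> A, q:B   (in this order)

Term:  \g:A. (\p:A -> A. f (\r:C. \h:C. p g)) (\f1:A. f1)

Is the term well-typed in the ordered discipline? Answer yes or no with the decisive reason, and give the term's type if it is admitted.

no — q, r, h left unused
counts: f: 1×; q: 0×; g (λ-bound): 1×; p (λ-bound): 1×; r (λ-bound): 0×; h (λ-bound): 0×; f1 (λ-bound): 1×
order of uses: f, p, g, f1
typing: ✓ — A -> A
across the five disciplines: ordered ✗ · linear ✗ · affine ✓ · relevant ✗ · unrestricted ✓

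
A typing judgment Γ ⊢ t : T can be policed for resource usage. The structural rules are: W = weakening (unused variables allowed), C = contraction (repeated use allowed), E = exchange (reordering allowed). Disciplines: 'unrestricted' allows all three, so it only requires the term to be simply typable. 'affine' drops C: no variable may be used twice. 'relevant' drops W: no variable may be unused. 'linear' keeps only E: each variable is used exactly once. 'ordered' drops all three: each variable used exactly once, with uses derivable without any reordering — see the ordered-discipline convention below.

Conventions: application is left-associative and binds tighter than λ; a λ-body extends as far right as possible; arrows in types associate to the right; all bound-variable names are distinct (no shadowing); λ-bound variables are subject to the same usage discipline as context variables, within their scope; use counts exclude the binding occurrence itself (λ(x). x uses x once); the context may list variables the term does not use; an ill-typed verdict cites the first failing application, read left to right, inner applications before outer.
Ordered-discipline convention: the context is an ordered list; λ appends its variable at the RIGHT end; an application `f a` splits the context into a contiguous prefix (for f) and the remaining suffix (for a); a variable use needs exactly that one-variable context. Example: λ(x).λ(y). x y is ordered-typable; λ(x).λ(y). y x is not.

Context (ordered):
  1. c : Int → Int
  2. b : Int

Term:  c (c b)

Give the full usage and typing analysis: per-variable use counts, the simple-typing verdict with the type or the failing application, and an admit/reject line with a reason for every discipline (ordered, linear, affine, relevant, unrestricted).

variable uses: c: 2; b: 1
order of uses: c, c, b
typing: well-typed at Int
ordered: ✗ — c ×2 used more than once (contraction)
linear: ✗ — c ×2 used more than once (contraction)
affine: ✗ — c ×2 used more than once (contraction)
relevant: ✓ — at least one use each (c, b)
unrestricted: ✓ — type-checks (Int) and nothing is barred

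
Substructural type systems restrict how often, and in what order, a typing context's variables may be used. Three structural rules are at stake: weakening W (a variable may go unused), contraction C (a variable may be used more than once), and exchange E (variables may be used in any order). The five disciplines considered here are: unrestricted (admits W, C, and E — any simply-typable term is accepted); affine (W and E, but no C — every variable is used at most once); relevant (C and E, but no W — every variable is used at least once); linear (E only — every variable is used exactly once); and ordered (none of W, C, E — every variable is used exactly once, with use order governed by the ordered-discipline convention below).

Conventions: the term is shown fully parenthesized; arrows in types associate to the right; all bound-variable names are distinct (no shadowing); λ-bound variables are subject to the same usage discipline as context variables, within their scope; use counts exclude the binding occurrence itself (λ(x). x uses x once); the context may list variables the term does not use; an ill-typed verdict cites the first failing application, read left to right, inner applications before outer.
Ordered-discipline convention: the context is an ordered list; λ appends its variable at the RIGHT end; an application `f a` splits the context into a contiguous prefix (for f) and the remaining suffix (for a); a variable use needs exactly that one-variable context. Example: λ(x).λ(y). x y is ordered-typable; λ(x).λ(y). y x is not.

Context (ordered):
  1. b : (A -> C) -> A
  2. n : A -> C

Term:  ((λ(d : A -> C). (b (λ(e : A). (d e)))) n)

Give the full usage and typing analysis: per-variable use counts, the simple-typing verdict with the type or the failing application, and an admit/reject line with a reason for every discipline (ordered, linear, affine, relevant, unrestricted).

use counts: b=1, n=1, d (bound)=1, e (bound)=1
left-to-right use order: b, d, e, n
typing: ✓ — A
ordered ✓ (single-use (b, n, d, e), ordered derivation ok)
linear ✓ (b, n, d, e: one use apiece)
affine ✓ (b, n, d, e: no repeats, contraction unneeded)
relevant ✓ (none of b, n, d, e goes unused)
unrestricted ✓ (well-typed at A; no restrictions here)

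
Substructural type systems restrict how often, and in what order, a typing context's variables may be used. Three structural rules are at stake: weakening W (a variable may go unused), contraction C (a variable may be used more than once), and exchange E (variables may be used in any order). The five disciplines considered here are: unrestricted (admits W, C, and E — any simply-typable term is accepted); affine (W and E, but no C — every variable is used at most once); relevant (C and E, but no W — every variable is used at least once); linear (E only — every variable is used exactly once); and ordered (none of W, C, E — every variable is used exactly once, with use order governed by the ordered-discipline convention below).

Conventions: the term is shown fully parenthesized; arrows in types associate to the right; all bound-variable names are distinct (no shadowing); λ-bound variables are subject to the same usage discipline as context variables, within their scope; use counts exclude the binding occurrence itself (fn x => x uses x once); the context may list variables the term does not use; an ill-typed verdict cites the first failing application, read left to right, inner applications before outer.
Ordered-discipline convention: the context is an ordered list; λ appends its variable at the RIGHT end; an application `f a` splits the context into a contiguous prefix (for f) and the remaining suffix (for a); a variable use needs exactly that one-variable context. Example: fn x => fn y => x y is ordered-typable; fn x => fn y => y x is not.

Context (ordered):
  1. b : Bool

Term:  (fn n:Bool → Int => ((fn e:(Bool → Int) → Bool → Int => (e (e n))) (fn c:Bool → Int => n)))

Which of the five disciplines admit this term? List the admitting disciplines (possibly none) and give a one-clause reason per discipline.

admitting disciplines: unrestricted
usage: b: 0×; n (λ-bound): 2×; e (λ-bound): 2×; c (λ-bound): 0×
order of uses: e, e, n, n
typing: well-typed — term : (Bool → Int) → Bool → Int
ordered: ✗ — n ×2, e ×2 used more than once (contraction); needs weakening: b, c unused
linear: ✗ — n ×2, e ×2 used more than once (contraction); needs weakening: b, c unused
affine: ✗ — n ×2, e ×2 used more than once (contraction)
relevant: ✗ — needs weakening: b, c unused
unrestricted: ✓ — type-checks ((Bool → Int) → Bool → Int) and nothing is barred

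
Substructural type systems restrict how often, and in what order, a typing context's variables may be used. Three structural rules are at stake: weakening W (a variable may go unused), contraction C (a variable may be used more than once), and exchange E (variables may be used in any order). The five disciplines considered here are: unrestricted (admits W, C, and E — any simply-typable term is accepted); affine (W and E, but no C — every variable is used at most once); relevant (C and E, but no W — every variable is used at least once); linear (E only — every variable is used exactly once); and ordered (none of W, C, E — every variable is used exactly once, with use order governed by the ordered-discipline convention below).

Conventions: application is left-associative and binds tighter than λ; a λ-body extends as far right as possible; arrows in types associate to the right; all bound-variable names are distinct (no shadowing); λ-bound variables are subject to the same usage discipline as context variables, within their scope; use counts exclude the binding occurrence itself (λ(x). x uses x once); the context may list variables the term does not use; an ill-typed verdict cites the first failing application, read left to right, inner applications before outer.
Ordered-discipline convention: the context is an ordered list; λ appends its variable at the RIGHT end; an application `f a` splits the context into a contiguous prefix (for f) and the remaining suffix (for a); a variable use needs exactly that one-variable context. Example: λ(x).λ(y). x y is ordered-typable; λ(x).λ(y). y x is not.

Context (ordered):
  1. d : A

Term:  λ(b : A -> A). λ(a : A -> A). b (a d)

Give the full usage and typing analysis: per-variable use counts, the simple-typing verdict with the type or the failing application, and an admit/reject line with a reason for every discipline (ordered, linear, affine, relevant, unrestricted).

use counts: d ×1, b (bound) ×1, a (bound) ×1
uses in reading order: b, a, d
typing: the term checks, with type (A -> A) -> (A -> A) -> A
ordered ✗ (needs exchange: uses follow b, a, d)
linear ✓ (exactly-once usage across d, b, a)
affine ✓ (d, b, a: no repeats, contraction unneeded)
relevant ✓ (at least one use each (d, b, a))
unrestricted ✓ (type-checks ((A -> A) -> (A -> A) -> A) and nothing is barred)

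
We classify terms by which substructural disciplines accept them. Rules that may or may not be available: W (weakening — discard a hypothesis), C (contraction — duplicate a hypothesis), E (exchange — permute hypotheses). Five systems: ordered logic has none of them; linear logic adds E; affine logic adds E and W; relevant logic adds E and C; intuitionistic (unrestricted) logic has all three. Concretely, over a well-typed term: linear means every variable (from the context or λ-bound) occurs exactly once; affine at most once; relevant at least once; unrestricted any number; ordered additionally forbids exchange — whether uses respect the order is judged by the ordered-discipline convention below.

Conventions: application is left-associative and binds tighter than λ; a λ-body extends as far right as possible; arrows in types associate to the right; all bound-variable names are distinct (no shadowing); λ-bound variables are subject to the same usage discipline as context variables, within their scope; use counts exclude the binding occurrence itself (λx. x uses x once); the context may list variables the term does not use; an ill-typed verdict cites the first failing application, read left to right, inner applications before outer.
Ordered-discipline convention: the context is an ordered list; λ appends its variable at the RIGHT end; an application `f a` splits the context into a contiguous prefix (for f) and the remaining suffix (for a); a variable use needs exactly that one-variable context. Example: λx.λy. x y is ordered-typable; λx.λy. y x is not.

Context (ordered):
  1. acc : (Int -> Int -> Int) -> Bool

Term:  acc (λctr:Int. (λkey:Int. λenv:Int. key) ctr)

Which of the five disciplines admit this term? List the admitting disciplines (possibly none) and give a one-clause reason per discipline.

admitting disciplines: affine, unrestricted
use counts: acc: 1; ctr [bound]: 1; key [bound]: 1; env [bound]: 0
uses in reading order: acc, key, ctr
typing: well-typed — term : Bool
ordered ✗ (needs weakening: env unused)
linear ✗ (needs weakening: env unused)
affine ✓ (acc, ctr, key, env: no repeats, contraction unneeded)
relevant ✗ (needs weakening: env unused)
unrestricted ✓ (well-typed at Bool; no restrictions here)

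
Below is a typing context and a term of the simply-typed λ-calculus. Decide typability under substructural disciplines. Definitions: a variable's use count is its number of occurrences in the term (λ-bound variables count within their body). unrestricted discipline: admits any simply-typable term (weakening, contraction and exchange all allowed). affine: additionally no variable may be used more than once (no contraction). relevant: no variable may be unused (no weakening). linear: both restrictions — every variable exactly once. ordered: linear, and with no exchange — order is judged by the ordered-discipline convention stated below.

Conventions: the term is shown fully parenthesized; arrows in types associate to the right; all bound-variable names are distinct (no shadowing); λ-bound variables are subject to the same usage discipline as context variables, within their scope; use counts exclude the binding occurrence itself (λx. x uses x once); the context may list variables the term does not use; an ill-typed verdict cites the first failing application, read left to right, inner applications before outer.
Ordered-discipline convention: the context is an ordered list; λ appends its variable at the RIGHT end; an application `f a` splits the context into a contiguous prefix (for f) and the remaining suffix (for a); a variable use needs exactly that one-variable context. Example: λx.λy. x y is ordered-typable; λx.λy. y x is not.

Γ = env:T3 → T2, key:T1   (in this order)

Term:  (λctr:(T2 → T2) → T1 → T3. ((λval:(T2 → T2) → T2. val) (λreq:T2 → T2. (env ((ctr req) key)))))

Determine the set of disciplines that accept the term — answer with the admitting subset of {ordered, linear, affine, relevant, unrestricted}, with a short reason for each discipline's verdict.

admitted in: linear, affine, relevant, unrestricted
variable uses: env: 1×; key: 1×; ctr (λ-bound): 1×; val (λ-bound): 1×; req (λ-bound): 1×
use order (left to right): val, env, ctr, req, key
typing: the term checks, with type ((T2 → T2) → T1 → T3) → (T2 → T2) → T2
ordered ✗ (no ordered split (uses run val, env, ctr, req, key))
linear ✓ (each of env, key, ctr, val, req used exactly once)
affine ✓ (at most one use each (env, key, ctr, val, req))
relevant ✓ (env, key, ctr, val, req: all used, weakening unneeded)
unrestricted ✓ (typability at ((T2 → T2) → T1 → T3) → (T2 → T2) → T2 is all that's needed)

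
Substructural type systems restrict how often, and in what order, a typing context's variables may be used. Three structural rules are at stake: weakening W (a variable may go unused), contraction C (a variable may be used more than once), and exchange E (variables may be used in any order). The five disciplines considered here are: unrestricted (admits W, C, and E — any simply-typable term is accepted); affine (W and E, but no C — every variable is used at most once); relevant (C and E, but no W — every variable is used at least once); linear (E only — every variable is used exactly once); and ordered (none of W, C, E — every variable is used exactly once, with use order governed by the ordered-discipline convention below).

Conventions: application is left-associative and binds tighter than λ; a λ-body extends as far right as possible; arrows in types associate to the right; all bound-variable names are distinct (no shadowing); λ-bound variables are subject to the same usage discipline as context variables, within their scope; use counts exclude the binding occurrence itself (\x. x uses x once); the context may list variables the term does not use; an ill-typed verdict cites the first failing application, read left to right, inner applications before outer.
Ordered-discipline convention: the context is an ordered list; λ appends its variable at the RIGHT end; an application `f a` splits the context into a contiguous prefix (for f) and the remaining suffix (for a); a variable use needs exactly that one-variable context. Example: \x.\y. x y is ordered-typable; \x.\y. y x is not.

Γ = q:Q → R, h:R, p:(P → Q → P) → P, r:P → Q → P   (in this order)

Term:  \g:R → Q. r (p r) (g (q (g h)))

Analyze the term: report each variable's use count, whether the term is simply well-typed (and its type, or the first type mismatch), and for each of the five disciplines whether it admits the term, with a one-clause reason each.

counts: q: 1; h: 1; p: 1; r: 2; g [bound]: 2
use order (left to right): r, p, r, g, q, g, h
typing: well-typed at (R → Q) → P
ordered: ✗ — r ×2, g ×2 used more than once (contraction)
linear: ✗ — r ×2, g ×2 used more than once (contraction)
affine: ✗ — r ×2, g ×2 used more than once (contraction)
relevant: ✓ — q, h, p, r, g: all used, weakening unneeded
unrestricted: ✓ — simply typable at (R → Q) → P; W, C, E all held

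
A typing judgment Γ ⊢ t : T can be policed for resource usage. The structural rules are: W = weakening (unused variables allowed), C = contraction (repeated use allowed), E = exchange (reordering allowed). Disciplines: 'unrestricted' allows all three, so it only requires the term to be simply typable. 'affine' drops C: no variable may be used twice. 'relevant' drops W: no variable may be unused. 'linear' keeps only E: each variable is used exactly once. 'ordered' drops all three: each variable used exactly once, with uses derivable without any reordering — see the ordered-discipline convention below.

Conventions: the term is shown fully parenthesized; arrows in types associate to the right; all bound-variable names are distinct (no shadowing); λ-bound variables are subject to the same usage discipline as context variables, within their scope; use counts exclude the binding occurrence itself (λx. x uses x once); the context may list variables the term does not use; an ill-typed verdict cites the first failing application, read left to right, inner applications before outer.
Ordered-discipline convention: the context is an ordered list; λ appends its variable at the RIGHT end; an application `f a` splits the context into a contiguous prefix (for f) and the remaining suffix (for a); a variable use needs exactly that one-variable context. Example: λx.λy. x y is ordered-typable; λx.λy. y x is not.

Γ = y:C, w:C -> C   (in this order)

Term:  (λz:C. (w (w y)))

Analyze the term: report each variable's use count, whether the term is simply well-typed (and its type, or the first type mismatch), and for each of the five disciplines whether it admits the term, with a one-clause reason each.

variable uses: y=1; w=2; z [bound]=0
order of uses: w, w, y
typing: well-typed at C -> C
ordered: ✗, uses contraction: w ×2; unused: z — weakening required
linear: ✗, uses contraction: w ×2; unused: z — weakening required
affine: ✗, uses contraction: w ×2
relevant: ✗, unused: z — weakening required
unrestricted: ✓, type-checks (C -> C) and nothing is barred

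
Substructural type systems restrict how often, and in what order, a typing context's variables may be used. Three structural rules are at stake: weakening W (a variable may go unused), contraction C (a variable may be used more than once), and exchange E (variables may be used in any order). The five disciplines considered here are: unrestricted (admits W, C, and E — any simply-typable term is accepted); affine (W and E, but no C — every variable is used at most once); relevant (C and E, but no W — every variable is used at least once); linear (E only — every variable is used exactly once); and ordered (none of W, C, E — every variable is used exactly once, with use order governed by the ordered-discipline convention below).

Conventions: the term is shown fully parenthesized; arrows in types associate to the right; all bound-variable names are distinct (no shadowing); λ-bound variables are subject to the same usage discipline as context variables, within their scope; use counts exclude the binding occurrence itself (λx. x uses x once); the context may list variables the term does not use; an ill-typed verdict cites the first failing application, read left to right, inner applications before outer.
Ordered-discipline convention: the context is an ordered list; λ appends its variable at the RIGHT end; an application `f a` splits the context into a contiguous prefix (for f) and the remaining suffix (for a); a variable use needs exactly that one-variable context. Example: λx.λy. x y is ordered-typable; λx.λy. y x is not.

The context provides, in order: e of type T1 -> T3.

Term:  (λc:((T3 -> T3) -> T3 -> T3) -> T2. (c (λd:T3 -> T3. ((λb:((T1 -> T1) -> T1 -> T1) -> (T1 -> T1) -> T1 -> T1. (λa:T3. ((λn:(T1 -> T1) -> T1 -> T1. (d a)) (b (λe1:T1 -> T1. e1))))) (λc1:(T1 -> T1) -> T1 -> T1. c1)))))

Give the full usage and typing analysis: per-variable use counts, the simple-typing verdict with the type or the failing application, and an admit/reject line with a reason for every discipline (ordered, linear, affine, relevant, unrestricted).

variable uses: e ×0, c [bound] ×1, d [bound] ×1, b [bound] ×1, a [bound] ×1, n [bound] ×0, e1 [bound] ×1, c1 [bound] ×1
order of uses: c, d, a, b, e1, c1
typing: well-typed at (((T3 -> T3) -> T3 -> T3) -> T2) -> T2
ordered: ✗, unused: e, n — weakening required
linear: ✗, unused: e, n — weakening required
affine: ✓, at most one use each (e, c, d, b, a, n, e1, c1)
relevant: ✗, unused: e, n — weakening required
unrestricted: ✓, well-typed at (((T3 -> T3) -> T3 -> T3) -> T2) -> T2; no restrictions here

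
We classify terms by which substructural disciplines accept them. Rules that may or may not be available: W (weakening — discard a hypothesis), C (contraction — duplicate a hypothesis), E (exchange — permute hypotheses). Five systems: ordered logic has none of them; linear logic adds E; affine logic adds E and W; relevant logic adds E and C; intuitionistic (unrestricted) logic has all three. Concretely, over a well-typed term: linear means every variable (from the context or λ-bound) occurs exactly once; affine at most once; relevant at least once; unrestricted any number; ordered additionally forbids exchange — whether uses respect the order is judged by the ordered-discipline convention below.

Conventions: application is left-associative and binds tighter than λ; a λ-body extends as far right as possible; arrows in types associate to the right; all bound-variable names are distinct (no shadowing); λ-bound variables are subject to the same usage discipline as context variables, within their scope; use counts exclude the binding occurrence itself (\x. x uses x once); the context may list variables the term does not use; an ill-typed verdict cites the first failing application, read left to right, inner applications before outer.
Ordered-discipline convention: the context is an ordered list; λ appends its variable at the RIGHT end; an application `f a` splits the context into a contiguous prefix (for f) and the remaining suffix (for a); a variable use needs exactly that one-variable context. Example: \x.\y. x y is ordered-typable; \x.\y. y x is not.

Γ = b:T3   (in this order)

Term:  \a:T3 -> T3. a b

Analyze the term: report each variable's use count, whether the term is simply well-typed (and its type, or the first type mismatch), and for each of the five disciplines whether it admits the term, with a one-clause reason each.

usage: b: 1×; a (bound): 1×
order of uses: a, b
typing: ✓ — (T3 -> T3) -> T3
ordered: ✗, use order a, b needs exchange
linear: ✓, each of b, a used exactly once
affine: ✓, at most one use each (b, a)
relevant: ✓, every one of b, a appears
unrestricted: ✓, simply typable at (T3 -> T3) -> T3; W, C, E all held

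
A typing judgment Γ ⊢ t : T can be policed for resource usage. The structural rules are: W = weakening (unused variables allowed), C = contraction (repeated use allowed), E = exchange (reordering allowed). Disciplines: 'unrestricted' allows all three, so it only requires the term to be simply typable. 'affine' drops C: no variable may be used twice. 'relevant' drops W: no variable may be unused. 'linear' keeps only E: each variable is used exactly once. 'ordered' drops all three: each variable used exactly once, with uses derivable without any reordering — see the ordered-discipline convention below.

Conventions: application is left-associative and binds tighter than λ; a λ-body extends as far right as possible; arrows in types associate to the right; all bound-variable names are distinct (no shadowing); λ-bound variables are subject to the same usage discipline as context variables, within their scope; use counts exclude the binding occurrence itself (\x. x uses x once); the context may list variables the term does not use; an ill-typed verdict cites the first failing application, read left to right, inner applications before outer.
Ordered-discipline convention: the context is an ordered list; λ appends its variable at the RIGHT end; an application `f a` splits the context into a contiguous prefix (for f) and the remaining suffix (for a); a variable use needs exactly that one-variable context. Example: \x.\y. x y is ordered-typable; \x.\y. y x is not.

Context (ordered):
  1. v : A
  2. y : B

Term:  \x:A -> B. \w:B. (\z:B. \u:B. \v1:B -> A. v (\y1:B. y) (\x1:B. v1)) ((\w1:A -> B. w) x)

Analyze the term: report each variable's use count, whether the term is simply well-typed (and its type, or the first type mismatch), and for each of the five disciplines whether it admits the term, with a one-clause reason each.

usage: v: 1×, y: 1×, x (bound): 1×, w (bound): 1×, z (bound): 0×, u (bound): 0×, v1 (bound): 1×, y1 (bound): 0×, x1 (bound): 0×, w1 (bound): 0×
order of uses: v, y, v1, w, x
typing: ill-typed: can't apply a value of type A
ordered ✗ (fails simple typing)
linear ✗ (a type mismatch blocks all five)
affine ✗ (the type mismatch rejects it)
relevant ✗ (not simply typable)
unrestricted ✗ (fails simple typing)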